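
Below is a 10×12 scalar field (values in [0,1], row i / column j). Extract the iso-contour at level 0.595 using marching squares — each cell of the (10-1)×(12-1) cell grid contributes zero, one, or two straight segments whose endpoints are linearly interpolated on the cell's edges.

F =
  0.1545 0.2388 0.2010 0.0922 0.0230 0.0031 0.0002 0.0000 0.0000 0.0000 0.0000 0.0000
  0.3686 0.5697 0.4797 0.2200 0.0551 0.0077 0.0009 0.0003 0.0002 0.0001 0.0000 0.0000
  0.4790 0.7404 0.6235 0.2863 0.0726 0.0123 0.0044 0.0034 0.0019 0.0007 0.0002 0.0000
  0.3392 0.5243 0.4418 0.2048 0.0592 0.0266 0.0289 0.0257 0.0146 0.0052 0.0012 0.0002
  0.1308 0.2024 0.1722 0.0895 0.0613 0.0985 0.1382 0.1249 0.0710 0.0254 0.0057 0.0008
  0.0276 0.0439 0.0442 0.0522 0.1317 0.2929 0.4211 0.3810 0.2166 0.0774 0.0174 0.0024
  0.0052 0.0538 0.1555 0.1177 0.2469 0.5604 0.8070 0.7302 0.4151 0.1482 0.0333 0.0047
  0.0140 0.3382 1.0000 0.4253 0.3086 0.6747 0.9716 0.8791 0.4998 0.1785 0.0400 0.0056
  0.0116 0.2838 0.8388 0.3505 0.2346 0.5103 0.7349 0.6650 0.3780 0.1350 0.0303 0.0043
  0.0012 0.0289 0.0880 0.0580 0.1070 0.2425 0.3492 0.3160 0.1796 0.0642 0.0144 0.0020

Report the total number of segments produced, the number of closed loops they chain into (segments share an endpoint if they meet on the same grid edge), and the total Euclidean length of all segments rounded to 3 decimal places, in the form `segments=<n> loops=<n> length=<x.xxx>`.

cell (1,0): code 0100 → (1.148,1.000)–(2.000,0.444)
cell (1,1): code 1100 → (1.802,2.000)–(1.148,1.000)
cell (1,2): code 1000 → (2.000,2.085)–(1.802,2.000)
cell (2,0): code 0010 → (2.000,0.444)–(2.673,1.000)
cell (2,1): code 0011 → (2.673,1.000)–(2.157,2.000)
cell (2,2): code 0001 → (2.157,2.000)–(2.000,2.085)
cell (5,5): code 0100 → (5.451,6.000)–(6.000,5.140)
cell (5,6): code 1100 → (5.613,7.000)–(5.451,6.000)
cell (5,7): code 1000 → (6.000,7.429)–(5.613,7.000)
cell (6,1): code 0100 → (6.520,2.000)–(7.000,1.388)
cell (6,2): code 1000 → (7.000,2.705)–(6.520,2.000)
cell (6,4): code 0100 → (6.303,5.000)–(7.000,4.782)
cell (6,5): code 1110 → (6.000,5.140)–(6.303,5.000)
cell (6,7): code 1001 → (7.000,7.749)–(6.000,7.429)
cell (7,1): code 0110 → (7.000,1.388)–(8.000,1.561)
cell (7,2): code 1001 → (8.000,2.499)–(7.000,2.705)
cell (7,4): code 0010 → (7.000,4.782)–(7.485,5.000)
cell (7,5): code 0111 → (7.485,5.000)–(8.000,5.377)
cell (7,7): code 1001 → (8.000,7.244)–(7.000,7.749)
cell (8,1): code 0010 → (8.000,1.561)–(8.325,2.000)
cell (8,2): code 0001 → (8.325,2.000)–(8.000,2.499)
cell (8,5): code 0010 → (8.000,5.377)–(8.363,6.000)
cell (8,6): code 0011 → (8.363,6.000)–(8.201,7.000)
cell (8,7): code 0001 → (8.201,7.000)–(8.000,7.244)
total: 24 segments, chained into 3 closed loop(s), length Σ = 18.476486

segments=24 loops=3 length=18.476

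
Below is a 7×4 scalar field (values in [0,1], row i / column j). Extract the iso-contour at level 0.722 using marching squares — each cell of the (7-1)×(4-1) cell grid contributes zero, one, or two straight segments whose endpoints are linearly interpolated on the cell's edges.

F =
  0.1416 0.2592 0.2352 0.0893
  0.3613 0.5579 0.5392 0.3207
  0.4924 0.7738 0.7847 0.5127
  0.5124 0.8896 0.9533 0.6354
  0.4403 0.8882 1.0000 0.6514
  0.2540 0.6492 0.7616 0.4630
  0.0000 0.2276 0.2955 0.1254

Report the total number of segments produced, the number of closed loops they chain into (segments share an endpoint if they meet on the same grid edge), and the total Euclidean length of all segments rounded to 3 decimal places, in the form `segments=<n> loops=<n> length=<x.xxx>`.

segments=12 loops=1 length=9.026

cell (1,0): code 0100 → (1.760,1.000)–(2.000,0.816)
cell (1,1): code 1100 → (1.745,2.000)–(1.760,1.000)
cell (1,2): code 1000 → (2.000,2.231)–(1.745,2.000)
cell (2,0): code 0110 → (2.000,0.816)–(3.000,0.556)
cell (2,2): code 1001 → (3.000,2.728)–(2.000,2.231)
cell (3,0): code 0110 → (3.000,0.556)–(4.000,0.629)
cell (3,2): code 1001 → (4.000,2.797)–(3.000,2.728)
cell (4,0): code 0010 → (4.000,0.629)–(4.695,1.000)
cell (4,1): code 0111 → (4.695,1.000)–(5.000,1.648)
cell (4,2): code 1001 → (5.000,2.133)–(4.000,2.797)
cell (5,1): code 0010 → (5.000,1.648)–(5.085,2.000)
cell (5,2): code 0001 → (5.085,2.000)–(5.000,2.133)
total: 12 segments, chained into 1 closed loop(s), length Σ = 9.026427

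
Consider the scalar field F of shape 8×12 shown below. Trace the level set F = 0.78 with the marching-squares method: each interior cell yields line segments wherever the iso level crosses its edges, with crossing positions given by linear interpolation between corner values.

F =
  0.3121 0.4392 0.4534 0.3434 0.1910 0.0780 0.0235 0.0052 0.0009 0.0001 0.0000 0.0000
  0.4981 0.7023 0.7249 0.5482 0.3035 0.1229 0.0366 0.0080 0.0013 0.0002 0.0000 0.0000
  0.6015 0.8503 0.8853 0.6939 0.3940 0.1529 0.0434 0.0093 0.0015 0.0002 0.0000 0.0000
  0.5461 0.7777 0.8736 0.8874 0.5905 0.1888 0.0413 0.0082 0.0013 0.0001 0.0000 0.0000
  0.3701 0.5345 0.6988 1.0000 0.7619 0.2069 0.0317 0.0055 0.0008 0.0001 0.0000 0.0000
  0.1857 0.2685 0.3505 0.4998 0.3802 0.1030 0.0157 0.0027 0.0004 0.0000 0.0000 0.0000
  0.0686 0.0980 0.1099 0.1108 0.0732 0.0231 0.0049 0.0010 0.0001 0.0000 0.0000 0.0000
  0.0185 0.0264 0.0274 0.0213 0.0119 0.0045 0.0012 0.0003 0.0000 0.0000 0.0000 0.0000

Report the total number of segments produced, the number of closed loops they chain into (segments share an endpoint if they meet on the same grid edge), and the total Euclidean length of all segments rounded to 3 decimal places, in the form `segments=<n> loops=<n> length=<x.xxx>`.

segments=12 loops=1 length=9.443

cell (1,0): code 0100 → (1.525,1.000)–(2.000,0.717)
cell (1,1): code 1100 → (1.344,2.000)–(1.525,1.000)
cell (1,2): code 1000 → (2.000,2.550)–(1.344,2.000)
cell (2,0): code 0010 → (2.000,0.717)–(2.968,1.000)
cell (2,1): code 0111 → (2.968,1.000)–(3.000,1.024)
cell (2,2): code 1101 → (2.445,3.000)–(2.000,2.550)
cell (2,3): code 1000 → (3.000,3.362)–(2.445,3.000)
cell (3,1): code 0010 → (3.000,1.024)–(3.535,2.000)
cell (3,2): code 0111 → (3.535,2.000)–(4.000,2.270)
cell (3,3): code 1001 → (4.000,3.924)–(3.000,3.362)
cell (4,2): code 0010 → (4.000,2.270)–(4.440,3.000)
cell (4,3): code 0001 → (4.440,3.000)–(4.000,3.924)
total: 12 segments, chained into 1 closed loop(s), length Σ = 9.442733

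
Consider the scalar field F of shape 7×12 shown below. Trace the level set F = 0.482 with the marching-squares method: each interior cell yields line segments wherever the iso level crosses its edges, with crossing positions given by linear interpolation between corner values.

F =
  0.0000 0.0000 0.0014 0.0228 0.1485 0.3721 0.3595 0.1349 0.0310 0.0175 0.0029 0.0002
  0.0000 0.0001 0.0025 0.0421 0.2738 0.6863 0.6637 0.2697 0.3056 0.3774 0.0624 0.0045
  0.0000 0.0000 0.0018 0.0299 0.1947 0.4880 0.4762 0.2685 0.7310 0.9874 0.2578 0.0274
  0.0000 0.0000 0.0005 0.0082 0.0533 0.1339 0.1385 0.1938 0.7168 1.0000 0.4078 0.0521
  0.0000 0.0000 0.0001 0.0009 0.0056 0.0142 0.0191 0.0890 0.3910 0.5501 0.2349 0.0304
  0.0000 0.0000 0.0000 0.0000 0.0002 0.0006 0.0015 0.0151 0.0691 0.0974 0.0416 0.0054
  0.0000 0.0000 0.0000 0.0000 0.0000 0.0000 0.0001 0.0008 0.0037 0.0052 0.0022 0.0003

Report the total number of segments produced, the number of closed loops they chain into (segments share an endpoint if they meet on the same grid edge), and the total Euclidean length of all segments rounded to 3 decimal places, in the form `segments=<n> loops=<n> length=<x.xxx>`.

segments=18 loops=2 length=14.106

cell (0,4): code 0100 → (0.350,5.000)–(1.000,4.505)
cell (0,5): code 1100 → (0.403,6.000)–(0.350,5.000)
cell (0,6): code 1000 → (1.000,6.461)–(0.403,6.000)
cell (1,4): code 0110 → (1.000,4.505)–(2.000,4.980)
cell (1,5): code 1011 → (2.000,5.508)–(1.969,6.000)
cell (1,6): code 0001 → (1.969,6.000)–(1.000,6.461)
cell (1,7): code 0100 → (1.415,8.000)–(2.000,7.462)
cell (1,8): code 1100 → (1.171,9.000)–(1.415,8.000)
cell (1,9): code 1000 → (2.000,9.693)–(1.171,9.000)
cell (2,4): code 0010 → (2.000,4.980)–(2.017,5.000)
cell (2,5): code 0001 → (2.017,5.000)–(2.000,5.508)
cell (2,7): code 0110 → (2.000,7.462)–(3.000,7.551)
cell (2,9): code 1001 → (3.000,9.875)–(2.000,9.693)
cell (3,7): code 0010 → (3.000,7.551)–(3.721,8.000)
cell (3,8): code 0111 → (3.721,8.000)–(4.000,8.572)
cell (3,9): code 1001 → (4.000,9.216)–(3.000,9.875)
cell (4,8): code 0010 → (4.000,8.572)–(4.150,9.000)
cell (4,9): code 0001 → (4.150,9.000)–(4.000,9.216)
total: 18 segments, chained into 2 closed loop(s), length Σ = 14.106190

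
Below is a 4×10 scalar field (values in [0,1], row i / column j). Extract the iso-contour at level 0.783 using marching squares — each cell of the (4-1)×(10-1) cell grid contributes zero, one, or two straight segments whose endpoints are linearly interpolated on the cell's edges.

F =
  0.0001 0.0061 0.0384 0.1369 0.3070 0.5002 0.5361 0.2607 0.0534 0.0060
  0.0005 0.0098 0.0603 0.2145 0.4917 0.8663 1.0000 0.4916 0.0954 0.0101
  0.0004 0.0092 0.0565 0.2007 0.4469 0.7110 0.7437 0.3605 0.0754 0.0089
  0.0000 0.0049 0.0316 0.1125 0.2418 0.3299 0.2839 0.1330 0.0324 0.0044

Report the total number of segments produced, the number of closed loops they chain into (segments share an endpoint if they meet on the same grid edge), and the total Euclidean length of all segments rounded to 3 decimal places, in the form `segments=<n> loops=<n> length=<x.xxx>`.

cell (0,4): code 0100 → (0.772,5.000)–(1.000,4.778)
cell (0,5): code 1100 → (0.532,6.000)–(0.772,5.000)
cell (0,6): code 1000 → (1.000,6.427)–(0.532,6.000)
cell (1,4): code 0010 → (1.000,4.778)–(1.536,5.000)
cell (1,5): code 0011 → (1.536,5.000)–(1.847,6.000)
cell (1,6): code 0001 → (1.847,6.000)–(1.000,6.427)
total: 6 segments, chained into 1 closed loop(s), length Σ = 4.555695

segments=6 loops=1 length=4.556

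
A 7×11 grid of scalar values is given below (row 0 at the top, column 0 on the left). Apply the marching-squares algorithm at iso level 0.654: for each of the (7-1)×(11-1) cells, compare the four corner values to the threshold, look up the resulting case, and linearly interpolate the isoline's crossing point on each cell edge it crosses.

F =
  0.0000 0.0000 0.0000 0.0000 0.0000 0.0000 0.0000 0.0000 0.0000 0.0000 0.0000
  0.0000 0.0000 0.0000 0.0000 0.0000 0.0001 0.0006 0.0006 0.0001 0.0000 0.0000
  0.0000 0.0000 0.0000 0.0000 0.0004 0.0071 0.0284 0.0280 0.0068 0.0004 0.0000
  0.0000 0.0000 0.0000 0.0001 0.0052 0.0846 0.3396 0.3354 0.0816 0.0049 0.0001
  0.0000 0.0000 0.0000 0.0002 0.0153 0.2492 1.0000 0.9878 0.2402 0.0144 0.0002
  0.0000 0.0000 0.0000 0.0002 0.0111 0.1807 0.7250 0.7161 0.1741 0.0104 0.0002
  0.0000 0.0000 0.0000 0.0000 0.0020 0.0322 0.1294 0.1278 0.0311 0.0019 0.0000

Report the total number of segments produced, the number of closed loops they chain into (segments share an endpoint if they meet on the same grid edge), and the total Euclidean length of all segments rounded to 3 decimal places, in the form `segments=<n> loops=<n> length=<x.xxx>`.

cell (3,5): code 0100 → (3.476,6.000)–(4.000,5.539)
cell (3,6): code 1100 → (3.488,7.000)–(3.476,6.000)
cell (3,7): code 1000 → (4.000,7.446)–(3.488,7.000)
cell (4,5): code 0110 → (4.000,5.539)–(5.000,5.870)
cell (4,7): code 1001 → (5.000,7.115)–(4.000,7.446)
cell (5,5): code 0010 → (5.000,5.870)–(5.119,6.000)
cell (5,6): code 0011 → (5.119,6.000)–(5.106,7.000)
cell (5,7): code 0001 → (5.106,7.000)–(5.000,7.115)
total: 8 segments, chained into 1 closed loop(s), length Σ = 5.816318

segments=8 loops=1 length=5.816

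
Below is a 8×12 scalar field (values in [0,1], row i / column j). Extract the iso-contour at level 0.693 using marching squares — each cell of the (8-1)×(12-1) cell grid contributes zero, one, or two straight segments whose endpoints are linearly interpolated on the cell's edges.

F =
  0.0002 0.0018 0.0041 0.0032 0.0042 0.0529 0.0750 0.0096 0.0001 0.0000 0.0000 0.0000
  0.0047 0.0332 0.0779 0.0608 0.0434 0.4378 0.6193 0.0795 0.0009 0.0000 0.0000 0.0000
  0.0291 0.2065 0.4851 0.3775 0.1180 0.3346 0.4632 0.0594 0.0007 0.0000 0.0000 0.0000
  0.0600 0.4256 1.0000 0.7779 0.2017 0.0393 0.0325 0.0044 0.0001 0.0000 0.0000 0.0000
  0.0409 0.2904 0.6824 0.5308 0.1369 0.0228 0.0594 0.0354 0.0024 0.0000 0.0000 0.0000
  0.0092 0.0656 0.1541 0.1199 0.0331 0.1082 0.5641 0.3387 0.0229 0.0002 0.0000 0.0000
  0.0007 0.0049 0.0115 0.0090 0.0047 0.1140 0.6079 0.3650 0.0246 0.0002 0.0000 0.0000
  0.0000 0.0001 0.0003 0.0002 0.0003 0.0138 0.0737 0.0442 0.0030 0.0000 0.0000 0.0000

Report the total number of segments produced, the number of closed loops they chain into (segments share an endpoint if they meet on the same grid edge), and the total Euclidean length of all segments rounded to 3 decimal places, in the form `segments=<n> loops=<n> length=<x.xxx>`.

cell (2,1): code 0100 → (2.404,2.000)–(3.000,1.466)
cell (2,2): code 1100 → (2.788,3.000)–(2.404,2.000)
cell (2,3): code 1000 → (3.000,3.147)–(2.788,3.000)
cell (3,1): code 0010 → (3.000,1.466)–(3.967,2.000)
cell (3,2): code 0011 → (3.967,2.000)–(3.344,3.000)
cell (3,3): code 0001 → (3.344,3.000)–(3.000,3.147)
total: 6 segments, chained into 1 closed loop(s), length Σ = 4.786792

segments=6 loops=1 length=4.787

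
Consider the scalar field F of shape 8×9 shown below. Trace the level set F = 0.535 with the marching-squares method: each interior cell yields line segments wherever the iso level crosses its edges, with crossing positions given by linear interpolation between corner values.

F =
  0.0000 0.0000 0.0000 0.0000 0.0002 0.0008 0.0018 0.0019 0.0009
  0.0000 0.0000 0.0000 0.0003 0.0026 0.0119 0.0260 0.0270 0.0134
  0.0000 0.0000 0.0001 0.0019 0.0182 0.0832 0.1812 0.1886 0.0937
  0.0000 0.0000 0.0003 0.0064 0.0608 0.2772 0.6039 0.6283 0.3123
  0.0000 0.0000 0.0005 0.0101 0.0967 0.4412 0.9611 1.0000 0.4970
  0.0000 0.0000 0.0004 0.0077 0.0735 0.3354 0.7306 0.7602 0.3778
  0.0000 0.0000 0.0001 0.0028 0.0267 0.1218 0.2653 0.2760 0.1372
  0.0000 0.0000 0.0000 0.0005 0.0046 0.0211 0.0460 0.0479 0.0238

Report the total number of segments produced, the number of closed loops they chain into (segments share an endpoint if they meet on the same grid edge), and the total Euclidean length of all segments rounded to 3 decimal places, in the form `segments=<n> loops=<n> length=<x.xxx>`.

cell (2,5): code 0100 → (2.837,6.000)–(3.000,5.789)
cell (2,6): code 1100 → (2.788,7.000)–(2.837,6.000)
cell (2,7): code 1000 → (3.000,7.295)–(2.788,7.000)
cell (3,5): code 0110 → (3.000,5.789)–(4.000,5.180)
cell (3,7): code 1001 → (4.000,7.924)–(3.000,7.295)
cell (4,5): code 0110 → (4.000,5.180)–(5.000,5.505)
cell (4,7): code 1001 → (5.000,7.589)–(4.000,7.924)
cell (5,5): code 0010 → (5.000,5.505)–(5.420,6.000)
cell (5,6): code 0011 → (5.420,6.000)–(5.465,7.000)
cell (5,7): code 0001 → (5.465,7.000)–(5.000,7.589)
total: 10 segments, chained into 1 closed loop(s), length Σ = 8.490466

segments=10 loops=1 length=8.490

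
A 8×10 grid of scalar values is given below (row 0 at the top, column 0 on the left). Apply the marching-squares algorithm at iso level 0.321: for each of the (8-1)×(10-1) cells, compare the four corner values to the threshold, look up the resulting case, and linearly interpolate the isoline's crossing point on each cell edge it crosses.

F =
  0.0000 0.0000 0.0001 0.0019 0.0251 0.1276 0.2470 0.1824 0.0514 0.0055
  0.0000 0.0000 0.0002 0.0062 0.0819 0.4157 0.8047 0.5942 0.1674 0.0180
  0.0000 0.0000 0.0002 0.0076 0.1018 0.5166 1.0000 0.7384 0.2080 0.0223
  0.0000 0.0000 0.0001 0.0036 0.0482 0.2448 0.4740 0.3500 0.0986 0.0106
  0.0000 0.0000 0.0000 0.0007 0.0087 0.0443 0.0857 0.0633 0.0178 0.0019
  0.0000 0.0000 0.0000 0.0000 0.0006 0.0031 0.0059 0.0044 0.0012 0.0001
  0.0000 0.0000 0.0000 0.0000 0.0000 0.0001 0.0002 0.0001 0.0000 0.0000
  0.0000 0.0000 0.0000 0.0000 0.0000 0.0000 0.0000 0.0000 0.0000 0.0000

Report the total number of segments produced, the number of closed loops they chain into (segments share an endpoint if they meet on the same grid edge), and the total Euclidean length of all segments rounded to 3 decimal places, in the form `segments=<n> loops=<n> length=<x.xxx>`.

cell (0,4): code 0100 → (0.671,5.000)–(1.000,4.716)
cell (0,5): code 1100 → (0.133,6.000)–(0.671,5.000)
cell (0,6): code 1100 → (0.337,7.000)–(0.133,6.000)
cell (0,7): code 1000 → (1.000,7.640)–(0.337,7.000)
cell (1,4): code 0110 → (1.000,4.716)–(2.000,4.528)
cell (1,7): code 1001 → (2.000,7.787)–(1.000,7.640)
cell (2,4): code 0010 → (2.000,4.528)–(2.720,5.000)
cell (2,5): code 0111 → (2.720,5.000)–(3.000,5.332)
cell (2,7): code 1001 → (3.000,7.115)–(2.000,7.787)
cell (3,5): code 0010 → (3.000,5.332)–(3.394,6.000)
cell (3,6): code 0011 → (3.394,6.000)–(3.101,7.000)
cell (3,7): code 0001 → (3.101,7.000)–(3.000,7.115)
total: 12 segments, chained into 1 closed loop(s), length Σ = 10.011150

segments=12 loops=1 length=10.011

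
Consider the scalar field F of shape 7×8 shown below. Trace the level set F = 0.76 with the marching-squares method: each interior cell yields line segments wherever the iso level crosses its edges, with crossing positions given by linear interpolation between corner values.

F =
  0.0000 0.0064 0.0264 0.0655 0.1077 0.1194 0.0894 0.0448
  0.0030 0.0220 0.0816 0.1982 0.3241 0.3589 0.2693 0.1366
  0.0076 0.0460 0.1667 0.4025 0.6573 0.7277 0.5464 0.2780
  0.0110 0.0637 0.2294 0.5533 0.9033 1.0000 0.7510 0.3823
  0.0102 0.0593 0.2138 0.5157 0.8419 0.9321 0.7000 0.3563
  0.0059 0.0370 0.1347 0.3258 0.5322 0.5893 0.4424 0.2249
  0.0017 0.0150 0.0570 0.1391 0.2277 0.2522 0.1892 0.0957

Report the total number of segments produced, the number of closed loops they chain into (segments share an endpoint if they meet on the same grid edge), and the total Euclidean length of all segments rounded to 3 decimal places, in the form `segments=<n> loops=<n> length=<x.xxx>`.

segments=8 loops=1 length=7.387

cell (2,3): code 0100 → (2.417,4.000)–(3.000,3.591)
cell (2,4): code 1100 → (2.119,5.000)–(2.417,4.000)
cell (2,5): code 1000 → (3.000,5.964)–(2.119,5.000)
cell (3,3): code 0110 → (3.000,3.591)–(4.000,3.749)
cell (3,5): code 1001 → (4.000,5.741)–(3.000,5.964)
cell (4,3): code 0010 → (4.000,3.749)–(4.264,4.000)
cell (4,4): code 0011 → (4.264,4.000)–(4.502,5.000)
cell (4,5): code 0001 → (4.502,5.000)–(4.000,5.741)
total: 8 segments, chained into 1 closed loop(s), length Σ = 7.386636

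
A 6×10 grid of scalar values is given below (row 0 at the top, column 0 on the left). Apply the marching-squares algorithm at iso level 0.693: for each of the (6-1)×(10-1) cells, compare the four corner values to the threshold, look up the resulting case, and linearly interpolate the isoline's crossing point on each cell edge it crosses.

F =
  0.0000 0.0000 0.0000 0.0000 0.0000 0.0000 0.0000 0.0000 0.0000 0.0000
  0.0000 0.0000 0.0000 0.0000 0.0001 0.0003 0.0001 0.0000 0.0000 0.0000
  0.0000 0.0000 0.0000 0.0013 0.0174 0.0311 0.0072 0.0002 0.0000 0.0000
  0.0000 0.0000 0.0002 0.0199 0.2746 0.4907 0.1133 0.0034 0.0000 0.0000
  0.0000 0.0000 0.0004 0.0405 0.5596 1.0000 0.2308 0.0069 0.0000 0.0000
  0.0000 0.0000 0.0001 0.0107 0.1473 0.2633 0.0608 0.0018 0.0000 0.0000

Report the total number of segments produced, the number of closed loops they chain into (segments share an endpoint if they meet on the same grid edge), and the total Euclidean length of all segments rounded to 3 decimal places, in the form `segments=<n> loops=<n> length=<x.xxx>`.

cell (3,4): code 0100 → (3.397,5.000)–(4.000,4.303)
cell (3,5): code 1000 → (4.000,5.399)–(3.397,5.000)
cell (4,4): code 0010 → (4.000,4.303)–(4.417,5.000)
cell (4,5): code 0001 → (4.417,5.000)–(4.000,5.399)
total: 4 segments, chained into 1 closed loop(s), length Σ = 3.033690

segments=4 loops=1 length=3.034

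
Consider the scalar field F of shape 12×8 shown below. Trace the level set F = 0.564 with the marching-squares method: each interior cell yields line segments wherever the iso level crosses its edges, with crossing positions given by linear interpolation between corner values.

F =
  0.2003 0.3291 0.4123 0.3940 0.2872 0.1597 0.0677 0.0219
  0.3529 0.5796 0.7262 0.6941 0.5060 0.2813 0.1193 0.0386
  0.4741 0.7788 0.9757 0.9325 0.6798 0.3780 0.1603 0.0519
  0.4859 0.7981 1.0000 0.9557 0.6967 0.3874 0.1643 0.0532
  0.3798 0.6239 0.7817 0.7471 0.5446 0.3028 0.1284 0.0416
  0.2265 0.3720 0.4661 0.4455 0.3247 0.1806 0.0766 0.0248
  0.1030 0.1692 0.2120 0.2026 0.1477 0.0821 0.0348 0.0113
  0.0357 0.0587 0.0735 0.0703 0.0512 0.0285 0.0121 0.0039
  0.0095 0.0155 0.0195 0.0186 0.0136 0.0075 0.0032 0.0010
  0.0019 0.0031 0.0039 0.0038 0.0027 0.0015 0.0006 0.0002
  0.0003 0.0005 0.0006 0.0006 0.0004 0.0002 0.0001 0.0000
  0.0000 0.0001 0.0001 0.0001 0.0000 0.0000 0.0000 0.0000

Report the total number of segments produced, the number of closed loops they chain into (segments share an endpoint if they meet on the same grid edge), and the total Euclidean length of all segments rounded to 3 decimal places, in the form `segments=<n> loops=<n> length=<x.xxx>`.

segments=16 loops=1 length=13.205

cell (0,0): code 0100 → (0.938,1.000)–(1.000,0.931)
cell (0,1): code 1100 → (0.483,2.000)–(0.938,1.000)
cell (0,2): code 1100 → (0.566,3.000)–(0.483,2.000)
cell (0,3): code 1000 → (1.000,3.692)–(0.566,3.000)
cell (1,0): code 0110 → (1.000,0.931)–(2.000,0.295)
cell (1,3): code 1101 → (1.334,4.000)–(1.000,3.692)
cell (1,4): code 1000 → (2.000,4.384)–(1.334,4.000)
cell (2,0): code 0110 → (2.000,0.295)–(3.000,0.250)
cell (2,4): code 1001 → (3.000,4.429)–(2.000,4.384)
cell (3,0): code 0110 → (3.000,0.250)–(4.000,0.755)
cell (3,3): code 1011 → (4.000,3.904)–(3.872,4.000)
cell (3,4): code 0001 → (3.872,4.000)–(3.000,4.429)
cell (4,0): code 0010 → (4.000,0.755)–(4.238,1.000)
cell (4,1): code 0011 → (4.238,1.000)–(4.690,2.000)
cell (4,2): code 0011 → (4.690,2.000)–(4.607,3.000)
cell (4,3): code 0001 → (4.607,3.000)–(4.000,3.904)
total: 16 segments, chained into 1 closed loop(s), length Σ = 13.204840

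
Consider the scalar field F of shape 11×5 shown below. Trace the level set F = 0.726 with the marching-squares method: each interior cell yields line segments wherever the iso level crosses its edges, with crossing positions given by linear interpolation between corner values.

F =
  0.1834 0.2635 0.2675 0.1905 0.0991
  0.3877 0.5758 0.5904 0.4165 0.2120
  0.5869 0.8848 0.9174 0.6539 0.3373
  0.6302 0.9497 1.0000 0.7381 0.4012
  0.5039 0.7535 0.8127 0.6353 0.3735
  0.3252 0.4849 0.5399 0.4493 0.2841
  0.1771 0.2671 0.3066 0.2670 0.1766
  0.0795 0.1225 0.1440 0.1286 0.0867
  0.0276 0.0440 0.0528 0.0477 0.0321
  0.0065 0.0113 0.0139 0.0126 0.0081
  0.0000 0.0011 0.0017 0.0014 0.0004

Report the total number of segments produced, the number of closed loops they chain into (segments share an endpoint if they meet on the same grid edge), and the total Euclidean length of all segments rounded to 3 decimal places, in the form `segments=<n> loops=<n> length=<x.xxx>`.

segments=12 loops=1 length=8.797

cell (1,0): code 0100 → (1.486,1.000)–(2.000,0.467)
cell (1,1): code 1100 → (1.415,2.000)–(1.486,1.000)
cell (1,2): code 1000 → (2.000,2.726)–(1.415,2.000)
cell (2,0): code 0110 → (2.000,0.467)–(3.000,0.300)
cell (2,2): code 1101 → (2.856,3.000)–(2.000,2.726)
cell (2,3): code 1000 → (3.000,3.036)–(2.856,3.000)
cell (3,0): code 0110 → (3.000,0.300)–(4.000,0.890)
cell (3,2): code 1011 → (4.000,2.489)–(3.118,3.000)
cell (3,3): code 0001 → (3.118,3.000)–(3.000,3.036)
cell (4,0): code 0010 → (4.000,0.890)–(4.102,1.000)
cell (4,1): code 0011 → (4.102,1.000)–(4.318,2.000)
cell (4,2): code 0001 → (4.318,2.000)–(4.000,2.489)
total: 12 segments, chained into 1 closed loop(s), length Σ = 8.796971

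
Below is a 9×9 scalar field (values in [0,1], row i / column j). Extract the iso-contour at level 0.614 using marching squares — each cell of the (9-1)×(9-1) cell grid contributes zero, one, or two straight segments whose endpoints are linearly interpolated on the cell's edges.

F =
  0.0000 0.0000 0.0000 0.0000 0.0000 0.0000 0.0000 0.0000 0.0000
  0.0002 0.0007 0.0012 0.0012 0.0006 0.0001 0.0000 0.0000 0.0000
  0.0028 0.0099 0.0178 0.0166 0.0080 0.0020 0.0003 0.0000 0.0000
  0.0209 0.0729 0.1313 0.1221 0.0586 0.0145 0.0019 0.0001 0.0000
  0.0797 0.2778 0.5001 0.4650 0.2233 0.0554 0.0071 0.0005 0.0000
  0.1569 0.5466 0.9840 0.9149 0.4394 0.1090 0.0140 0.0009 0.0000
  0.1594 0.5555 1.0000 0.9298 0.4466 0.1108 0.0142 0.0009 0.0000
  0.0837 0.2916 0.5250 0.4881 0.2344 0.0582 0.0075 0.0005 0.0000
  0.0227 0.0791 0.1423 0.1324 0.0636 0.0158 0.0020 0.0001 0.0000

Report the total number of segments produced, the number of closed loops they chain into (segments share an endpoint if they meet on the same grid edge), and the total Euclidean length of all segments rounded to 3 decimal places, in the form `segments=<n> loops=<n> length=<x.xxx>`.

cell (4,1): code 0100 → (4.235,2.000)–(5.000,1.154)
cell (4,2): code 1100 → (4.331,3.000)–(4.235,2.000)
cell (4,3): code 1000 → (5.000,3.633)–(4.331,3.000)
cell (5,1): code 0110 → (5.000,1.154)–(6.000,1.132)
cell (5,3): code 1001 → (6.000,3.654)–(5.000,3.633)
cell (6,1): code 0010 → (6.000,1.132)–(6.813,2.000)
cell (6,2): code 0011 → (6.813,2.000)–(6.715,3.000)
cell (6,3): code 0001 → (6.715,3.000)–(6.000,3.654)
total: 8 segments, chained into 1 closed loop(s), length Σ = 8.228792

segments=8 loops=1 length=8.229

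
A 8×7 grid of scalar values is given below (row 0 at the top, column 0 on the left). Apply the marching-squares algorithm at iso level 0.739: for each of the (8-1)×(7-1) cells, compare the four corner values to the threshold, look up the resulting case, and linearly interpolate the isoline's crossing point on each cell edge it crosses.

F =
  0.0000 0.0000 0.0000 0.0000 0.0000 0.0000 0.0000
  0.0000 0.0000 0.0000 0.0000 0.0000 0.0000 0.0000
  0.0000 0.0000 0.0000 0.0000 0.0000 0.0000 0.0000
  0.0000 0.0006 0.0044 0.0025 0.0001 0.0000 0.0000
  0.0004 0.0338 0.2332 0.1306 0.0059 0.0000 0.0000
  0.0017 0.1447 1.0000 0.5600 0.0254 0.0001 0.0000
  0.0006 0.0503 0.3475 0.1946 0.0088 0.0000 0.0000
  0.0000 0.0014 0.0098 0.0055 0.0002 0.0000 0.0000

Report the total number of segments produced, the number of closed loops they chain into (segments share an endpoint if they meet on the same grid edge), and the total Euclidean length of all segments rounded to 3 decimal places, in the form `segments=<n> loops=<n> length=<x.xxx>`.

segments=4 loops=1 length=2.360

cell (4,1): code 0100 → (4.660,2.000)–(5.000,1.695)
cell (4,2): code 1000 → (5.000,2.593)–(4.660,2.000)
cell (5,1): code 0010 → (5.000,1.695)–(5.400,2.000)
cell (5,2): code 0001 → (5.400,2.000)–(5.000,2.593)
total: 4 segments, chained into 1 closed loop(s), length Σ = 2.359597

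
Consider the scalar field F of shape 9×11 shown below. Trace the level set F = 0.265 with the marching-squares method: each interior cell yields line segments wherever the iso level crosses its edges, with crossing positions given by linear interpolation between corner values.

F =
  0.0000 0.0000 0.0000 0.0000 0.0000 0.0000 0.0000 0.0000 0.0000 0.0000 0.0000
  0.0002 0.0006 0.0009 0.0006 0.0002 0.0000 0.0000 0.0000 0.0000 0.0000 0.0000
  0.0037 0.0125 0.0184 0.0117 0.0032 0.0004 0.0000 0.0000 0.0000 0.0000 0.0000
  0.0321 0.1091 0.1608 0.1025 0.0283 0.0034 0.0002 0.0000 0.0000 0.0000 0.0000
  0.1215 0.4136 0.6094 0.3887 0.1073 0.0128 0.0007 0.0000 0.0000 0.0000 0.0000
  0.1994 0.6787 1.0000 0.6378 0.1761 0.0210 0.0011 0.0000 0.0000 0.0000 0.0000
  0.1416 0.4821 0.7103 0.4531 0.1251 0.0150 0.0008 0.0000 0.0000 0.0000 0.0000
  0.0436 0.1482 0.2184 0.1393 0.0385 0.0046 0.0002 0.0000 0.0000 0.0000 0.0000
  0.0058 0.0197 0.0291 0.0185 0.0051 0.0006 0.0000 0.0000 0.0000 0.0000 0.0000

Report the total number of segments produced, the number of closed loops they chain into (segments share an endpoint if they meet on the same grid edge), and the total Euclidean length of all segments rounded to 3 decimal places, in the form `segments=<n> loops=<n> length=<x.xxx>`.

cell (3,0): code 0100 → (3.512,1.000)–(4.000,0.491)
cell (3,1): code 1100 → (3.232,2.000)–(3.512,1.000)
cell (3,2): code 1100 → (3.568,3.000)–(3.232,2.000)
cell (3,3): code 1000 → (4.000,3.440)–(3.568,3.000)
cell (4,0): code 0110 → (4.000,0.491)–(5.000,0.137)
cell (4,3): code 1001 → (5.000,3.807)–(4.000,3.440)
cell (5,0): code 0110 → (5.000,0.137)–(6.000,0.362)
cell (5,3): code 1001 → (6.000,3.573)–(5.000,3.807)
cell (6,0): code 0010 → (6.000,0.362)–(6.650,1.000)
cell (6,1): code 0011 → (6.650,1.000)–(6.905,2.000)
cell (6,2): code 0011 → (6.905,2.000)–(6.599,3.000)
cell (6,3): code 0001 → (6.599,3.000)–(6.000,3.573)
total: 12 segments, chained into 1 closed loop(s), length Σ = 11.411143

segments=12 loops=1 length=11.411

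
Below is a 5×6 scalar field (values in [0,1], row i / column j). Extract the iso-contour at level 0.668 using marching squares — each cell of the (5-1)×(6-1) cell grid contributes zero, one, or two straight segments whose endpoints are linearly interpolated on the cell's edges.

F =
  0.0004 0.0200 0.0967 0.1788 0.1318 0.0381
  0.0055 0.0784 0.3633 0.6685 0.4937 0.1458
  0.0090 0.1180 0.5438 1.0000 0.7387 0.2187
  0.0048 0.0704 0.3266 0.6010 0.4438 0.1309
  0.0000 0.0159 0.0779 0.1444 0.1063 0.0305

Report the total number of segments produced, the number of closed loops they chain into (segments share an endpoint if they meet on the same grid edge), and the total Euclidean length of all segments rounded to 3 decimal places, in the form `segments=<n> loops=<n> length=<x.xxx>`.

segments=8 loops=1 length=5.328

cell (0,2): code 0100 → (0.999,3.000)–(1.000,2.998)
cell (0,3): code 1000 → (1.000,3.003)–(0.999,3.000)
cell (1,2): code 0110 → (1.000,2.998)–(2.000,2.272)
cell (1,3): code 1101 → (1.711,4.000)–(1.000,3.003)
cell (1,4): code 1000 → (2.000,4.136)–(1.711,4.000)
cell (2,2): code 0010 → (2.000,2.272)–(2.832,3.000)
cell (2,3): code 0011 → (2.832,3.000)–(2.240,4.000)
cell (2,4): code 0001 → (2.240,4.000)–(2.000,4.136)
total: 8 segments, chained into 1 closed loop(s), length Σ = 5.328006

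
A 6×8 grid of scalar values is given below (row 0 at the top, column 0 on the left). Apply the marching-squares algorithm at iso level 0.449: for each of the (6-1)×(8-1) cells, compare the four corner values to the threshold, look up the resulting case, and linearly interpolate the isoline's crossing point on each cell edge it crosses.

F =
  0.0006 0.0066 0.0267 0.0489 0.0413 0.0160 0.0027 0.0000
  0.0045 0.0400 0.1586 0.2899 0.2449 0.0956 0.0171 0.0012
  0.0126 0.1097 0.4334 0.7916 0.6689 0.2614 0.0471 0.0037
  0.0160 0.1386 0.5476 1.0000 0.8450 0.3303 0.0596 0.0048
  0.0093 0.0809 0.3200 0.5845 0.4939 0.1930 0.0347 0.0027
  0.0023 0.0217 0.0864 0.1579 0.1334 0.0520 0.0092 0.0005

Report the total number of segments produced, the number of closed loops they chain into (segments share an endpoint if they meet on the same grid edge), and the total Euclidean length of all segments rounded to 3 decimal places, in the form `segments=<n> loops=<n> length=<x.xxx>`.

segments=12 loops=1 length=9.239

cell (1,2): code 0100 → (1.317,3.000)–(2.000,2.044)
cell (1,3): code 1100 → (1.481,4.000)–(1.317,3.000)
cell (1,4): code 1000 → (2.000,4.540)–(1.481,4.000)
cell (2,1): code 0100 → (2.137,2.000)–(3.000,1.759)
cell (2,2): code 1110 → (2.000,2.044)–(2.137,2.000)
cell (2,4): code 1001 → (3.000,4.769)–(2.000,4.540)
cell (3,1): code 0010 → (3.000,1.759)–(3.433,2.000)
cell (3,2): code 0111 → (3.433,2.000)–(4.000,2.488)
cell (3,4): code 1001 → (4.000,4.149)–(3.000,4.769)
cell (4,2): code 0010 → (4.000,2.488)–(4.318,3.000)
cell (4,3): code 0011 → (4.318,3.000)–(4.125,4.000)
cell (4,4): code 0001 → (4.125,4.000)–(4.000,4.149)
total: 12 segments, chained into 1 closed loop(s), length Σ = 9.238716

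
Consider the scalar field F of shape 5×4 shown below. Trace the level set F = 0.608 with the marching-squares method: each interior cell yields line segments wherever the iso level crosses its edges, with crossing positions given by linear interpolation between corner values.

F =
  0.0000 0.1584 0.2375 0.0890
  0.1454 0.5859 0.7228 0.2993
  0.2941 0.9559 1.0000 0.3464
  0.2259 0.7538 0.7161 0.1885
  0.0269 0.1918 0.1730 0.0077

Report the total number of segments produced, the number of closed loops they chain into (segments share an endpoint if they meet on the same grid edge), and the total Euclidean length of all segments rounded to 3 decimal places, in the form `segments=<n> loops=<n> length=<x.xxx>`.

cell (0,1): code 0100 → (0.763,2.000)–(1.000,1.161)
cell (0,2): code 1000 → (1.000,2.271)–(0.763,2.000)
cell (1,0): code 0100 → (1.060,1.000)–(2.000,0.474)
cell (1,1): code 1110 → (1.000,1.161)–(1.060,1.000)
cell (1,2): code 1001 → (2.000,2.600)–(1.000,2.271)
cell (2,0): code 0110 → (2.000,0.474)–(3.000,0.724)
cell (2,2): code 1001 → (3.000,2.205)–(2.000,2.600)
cell (3,0): code 0010 → (3.000,0.724)–(3.259,1.000)
cell (3,1): code 0011 → (3.259,1.000)–(3.199,2.000)
cell (3,2): code 0001 → (3.199,2.000)–(3.000,2.205)
total: 10 segments, chained into 1 closed loop(s), length Σ = 7.305266

segments=10 loops=1 length=7.305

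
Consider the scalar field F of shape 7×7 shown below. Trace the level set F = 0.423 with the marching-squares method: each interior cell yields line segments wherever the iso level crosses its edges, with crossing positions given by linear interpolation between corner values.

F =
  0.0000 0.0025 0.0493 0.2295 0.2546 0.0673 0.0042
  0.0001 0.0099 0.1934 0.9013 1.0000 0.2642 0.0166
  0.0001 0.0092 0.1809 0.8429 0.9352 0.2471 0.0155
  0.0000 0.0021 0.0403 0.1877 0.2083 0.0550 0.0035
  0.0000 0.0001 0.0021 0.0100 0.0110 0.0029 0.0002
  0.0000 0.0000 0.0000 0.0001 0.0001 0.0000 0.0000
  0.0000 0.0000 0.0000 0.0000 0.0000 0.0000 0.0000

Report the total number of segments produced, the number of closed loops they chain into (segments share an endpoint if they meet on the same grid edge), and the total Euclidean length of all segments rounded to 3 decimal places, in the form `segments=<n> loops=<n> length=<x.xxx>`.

segments=8 loops=1 length=8.016

cell (0,2): code 0100 → (0.288,3.000)–(1.000,2.324)
cell (0,3): code 1100 → (0.226,4.000)–(0.288,3.000)
cell (0,4): code 1000 → (1.000,4.784)–(0.226,4.000)
cell (1,2): code 0110 → (1.000,2.324)–(2.000,2.366)
cell (1,4): code 1001 → (2.000,4.744)–(1.000,4.784)
cell (2,2): code 0010 → (2.000,2.366)–(2.641,3.000)
cell (2,3): code 0011 → (2.641,3.000)–(2.705,4.000)
cell (2,4): code 0001 → (2.705,4.000)–(2.000,4.744)
total: 8 segments, chained into 1 closed loop(s), length Σ = 8.015698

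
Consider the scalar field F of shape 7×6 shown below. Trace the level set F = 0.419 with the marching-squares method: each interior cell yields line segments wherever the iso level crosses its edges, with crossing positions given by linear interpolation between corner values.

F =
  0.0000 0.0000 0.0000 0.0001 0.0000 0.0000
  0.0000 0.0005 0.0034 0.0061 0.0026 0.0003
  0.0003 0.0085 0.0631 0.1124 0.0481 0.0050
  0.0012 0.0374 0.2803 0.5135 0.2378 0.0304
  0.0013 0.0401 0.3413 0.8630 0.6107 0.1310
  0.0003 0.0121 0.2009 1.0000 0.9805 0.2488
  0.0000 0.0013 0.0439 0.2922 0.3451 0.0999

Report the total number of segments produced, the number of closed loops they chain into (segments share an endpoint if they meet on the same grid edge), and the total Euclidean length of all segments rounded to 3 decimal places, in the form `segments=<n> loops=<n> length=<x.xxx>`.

segments=10 loops=1 length=8.790

cell (2,2): code 0100 → (2.764,3.000)–(3.000,2.595)
cell (2,3): code 1000 → (3.000,3.343)–(2.764,3.000)
cell (3,2): code 0110 → (3.000,2.595)–(4.000,2.149)
cell (3,3): code 1101 → (3.486,4.000)–(3.000,3.343)
cell (3,4): code 1000 → (4.000,4.400)–(3.486,4.000)
cell (4,2): code 0110 → (4.000,2.149)–(5.000,2.273)
cell (4,4): code 1001 → (5.000,4.767)–(4.000,4.400)
cell (5,2): code 0010 → (5.000,2.273)–(5.821,3.000)
cell (5,3): code 0011 → (5.821,3.000)–(5.884,4.000)
cell (5,4): code 0001 → (5.884,4.000)–(5.000,4.767)
total: 10 segments, chained into 1 closed loop(s), length Σ = 8.790102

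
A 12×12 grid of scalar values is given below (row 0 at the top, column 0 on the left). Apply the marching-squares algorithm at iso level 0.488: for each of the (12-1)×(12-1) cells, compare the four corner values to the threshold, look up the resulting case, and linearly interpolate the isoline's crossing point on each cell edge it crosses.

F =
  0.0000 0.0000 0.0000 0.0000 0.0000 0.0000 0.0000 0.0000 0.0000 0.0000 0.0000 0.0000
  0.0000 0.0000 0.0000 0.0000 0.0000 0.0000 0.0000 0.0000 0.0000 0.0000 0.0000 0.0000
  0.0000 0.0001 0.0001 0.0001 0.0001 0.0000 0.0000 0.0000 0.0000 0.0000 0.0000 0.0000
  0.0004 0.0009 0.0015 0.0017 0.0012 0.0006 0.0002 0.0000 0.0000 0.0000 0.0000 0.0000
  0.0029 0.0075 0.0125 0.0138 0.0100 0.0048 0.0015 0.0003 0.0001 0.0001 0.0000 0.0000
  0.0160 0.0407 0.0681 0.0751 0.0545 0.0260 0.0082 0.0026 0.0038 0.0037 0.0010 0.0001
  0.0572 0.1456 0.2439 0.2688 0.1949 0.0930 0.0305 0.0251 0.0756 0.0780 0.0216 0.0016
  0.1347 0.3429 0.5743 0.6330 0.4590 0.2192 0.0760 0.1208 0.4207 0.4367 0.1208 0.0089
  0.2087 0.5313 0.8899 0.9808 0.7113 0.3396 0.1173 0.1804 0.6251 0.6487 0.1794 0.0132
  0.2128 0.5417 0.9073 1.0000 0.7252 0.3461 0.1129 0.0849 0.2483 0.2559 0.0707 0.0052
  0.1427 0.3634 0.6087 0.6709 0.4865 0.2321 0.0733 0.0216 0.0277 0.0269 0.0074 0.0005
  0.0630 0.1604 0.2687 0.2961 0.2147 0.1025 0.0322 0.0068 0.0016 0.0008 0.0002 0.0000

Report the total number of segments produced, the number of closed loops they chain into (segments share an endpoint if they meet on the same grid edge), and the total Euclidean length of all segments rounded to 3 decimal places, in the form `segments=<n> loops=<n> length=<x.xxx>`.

segments=22 loops=2 length=16.618

cell (6,1): code 0100 → (6.739,2.000)–(7.000,1.627)
cell (6,2): code 1100 → (6.602,3.000)–(6.739,2.000)
cell (6,3): code 1000 → (7.000,3.833)–(6.602,3.000)
cell (7,0): code 0100 → (7.770,1.000)–(8.000,0.866)
cell (7,1): code 1110 → (7.000,1.627)–(7.770,1.000)
cell (7,3): code 1101 → (7.115,4.000)–(7.000,3.833)
cell (7,4): code 1000 → (8.000,4.601)–(7.115,4.000)
cell (7,7): code 0100 → (7.329,8.000)–(8.000,7.692)
cell (7,8): code 1100 → (7.242,9.000)–(7.329,8.000)
cell (7,9): code 1000 → (8.000,9.342)–(7.242,9.000)
cell (8,0): code 0110 → (8.000,0.866)–(9.000,0.837)
cell (8,4): code 1001 → (9.000,4.626)–(8.000,4.601)
cell (8,7): code 0010 → (8.000,7.692)–(8.364,8.000)
cell (8,8): code 0011 → (8.364,8.000)–(8.409,9.000)
cell (8,9): code 0001 → (8.409,9.000)–(8.000,9.342)
cell (9,0): code 0010 → (9.000,0.837)–(9.301,1.000)
cell (9,1): code 0111 → (9.301,1.000)–(10.000,1.508)
cell (9,3): code 1011 → (10.000,3.992)–(9.994,4.000)
cell (9,4): code 0001 → (9.994,4.000)–(9.000,4.626)
cell (10,1): code 0010 → (10.000,1.508)–(10.355,2.000)
cell (10,2): code 0011 → (10.355,2.000)–(10.488,3.000)
cell (10,3): code 0001 → (10.488,3.000)–(10.000,3.992)
total: 22 segments, chained into 2 closed loop(s), length Σ = 16.617647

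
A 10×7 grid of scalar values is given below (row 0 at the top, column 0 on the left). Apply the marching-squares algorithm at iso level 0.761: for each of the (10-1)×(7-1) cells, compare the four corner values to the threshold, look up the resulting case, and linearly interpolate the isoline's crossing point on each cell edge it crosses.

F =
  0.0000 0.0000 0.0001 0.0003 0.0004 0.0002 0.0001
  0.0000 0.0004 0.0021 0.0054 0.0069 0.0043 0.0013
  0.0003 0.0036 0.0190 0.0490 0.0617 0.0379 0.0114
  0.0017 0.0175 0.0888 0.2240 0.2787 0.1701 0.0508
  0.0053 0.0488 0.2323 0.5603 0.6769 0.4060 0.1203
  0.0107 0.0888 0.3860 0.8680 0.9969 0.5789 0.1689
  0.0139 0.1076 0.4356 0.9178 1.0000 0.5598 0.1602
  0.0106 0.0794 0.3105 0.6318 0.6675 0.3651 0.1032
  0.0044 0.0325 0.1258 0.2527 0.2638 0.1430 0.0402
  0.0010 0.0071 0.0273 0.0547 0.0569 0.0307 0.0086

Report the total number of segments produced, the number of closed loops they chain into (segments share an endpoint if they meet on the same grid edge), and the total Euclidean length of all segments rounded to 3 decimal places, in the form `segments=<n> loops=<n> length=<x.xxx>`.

cell (4,2): code 0100 → (4.652,3.000)–(5.000,2.778)
cell (4,3): code 1100 → (4.263,4.000)–(4.652,3.000)
cell (4,4): code 1000 → (5.000,4.564)–(4.263,4.000)
cell (5,2): code 0110 → (5.000,2.778)–(6.000,2.675)
cell (5,4): code 1001 → (6.000,4.543)–(5.000,4.564)
cell (6,2): code 0010 → (6.000,2.675)–(6.548,3.000)
cell (6,3): code 0011 → (6.548,3.000)–(6.719,4.000)
cell (6,4): code 0001 → (6.719,4.000)–(6.000,4.543)
total: 8 segments, chained into 1 closed loop(s), length Σ = 6.972337

segments=8 loops=1 length=6.972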